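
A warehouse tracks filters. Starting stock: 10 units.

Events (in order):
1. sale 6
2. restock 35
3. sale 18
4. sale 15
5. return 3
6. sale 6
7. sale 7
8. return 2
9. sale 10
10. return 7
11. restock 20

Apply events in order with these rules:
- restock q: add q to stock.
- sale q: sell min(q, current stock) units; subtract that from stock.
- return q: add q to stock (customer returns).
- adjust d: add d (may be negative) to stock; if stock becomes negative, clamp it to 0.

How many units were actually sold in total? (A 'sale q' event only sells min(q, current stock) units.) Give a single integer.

Processing events:
Start: stock = 10
  Event 1 (sale 6): sell min(6,10)=6. stock: 10 - 6 = 4. total_sold = 6
  Event 2 (restock 35): 4 + 35 = 39
  Event 3 (sale 18): sell min(18,39)=18. stock: 39 - 18 = 21. total_sold = 24
  Event 4 (sale 15): sell min(15,21)=15. stock: 21 - 15 = 6. total_sold = 39
  Event 5 (return 3): 6 + 3 = 9
  Event 6 (sale 6): sell min(6,9)=6. stock: 9 - 6 = 3. total_sold = 45
  Event 7 (sale 7): sell min(7,3)=3. stock: 3 - 3 = 0. total_sold = 48
  Event 8 (return 2): 0 + 2 = 2
  Event 9 (sale 10): sell min(10,2)=2. stock: 2 - 2 = 0. total_sold = 50
  Event 10 (return 7): 0 + 7 = 7
  Event 11 (restock 20): 7 + 20 = 27
Final: stock = 27, total_sold = 50

Answer: 50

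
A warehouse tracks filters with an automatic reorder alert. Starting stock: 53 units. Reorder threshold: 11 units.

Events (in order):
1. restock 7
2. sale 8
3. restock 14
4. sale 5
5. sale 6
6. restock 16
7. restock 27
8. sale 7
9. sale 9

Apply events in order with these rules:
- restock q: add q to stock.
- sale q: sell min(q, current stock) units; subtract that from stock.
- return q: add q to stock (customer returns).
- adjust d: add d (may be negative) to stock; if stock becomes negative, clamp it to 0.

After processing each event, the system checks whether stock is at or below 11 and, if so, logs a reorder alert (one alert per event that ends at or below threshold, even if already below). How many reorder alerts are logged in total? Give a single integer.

Processing events:
Start: stock = 53
  Event 1 (restock 7): 53 + 7 = 60
  Event 2 (sale 8): sell min(8,60)=8. stock: 60 - 8 = 52. total_sold = 8
  Event 3 (restock 14): 52 + 14 = 66
  Event 4 (sale 5): sell min(5,66)=5. stock: 66 - 5 = 61. total_sold = 13
  Event 5 (sale 6): sell min(6,61)=6. stock: 61 - 6 = 55. total_sold = 19
  Event 6 (restock 16): 55 + 16 = 71
  Event 7 (restock 27): 71 + 27 = 98
  Event 8 (sale 7): sell min(7,98)=7. stock: 98 - 7 = 91. total_sold = 26
  Event 9 (sale 9): sell min(9,91)=9. stock: 91 - 9 = 82. total_sold = 35
Final: stock = 82, total_sold = 35

Checking against threshold 11:
  After event 1: stock=60 > 11
  After event 2: stock=52 > 11
  After event 3: stock=66 > 11
  After event 4: stock=61 > 11
  After event 5: stock=55 > 11
  After event 6: stock=71 > 11
  After event 7: stock=98 > 11
  After event 8: stock=91 > 11
  After event 9: stock=82 > 11
Alert events: []. Count = 0

Answer: 0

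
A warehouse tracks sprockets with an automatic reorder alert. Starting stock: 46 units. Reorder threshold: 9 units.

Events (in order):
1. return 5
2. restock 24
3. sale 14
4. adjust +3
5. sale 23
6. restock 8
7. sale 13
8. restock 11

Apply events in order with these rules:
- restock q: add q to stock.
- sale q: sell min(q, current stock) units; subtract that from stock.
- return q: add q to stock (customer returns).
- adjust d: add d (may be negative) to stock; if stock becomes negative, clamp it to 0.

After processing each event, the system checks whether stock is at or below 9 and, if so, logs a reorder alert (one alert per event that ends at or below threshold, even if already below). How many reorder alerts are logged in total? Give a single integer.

Processing events:
Start: stock = 46
  Event 1 (return 5): 46 + 5 = 51
  Event 2 (restock 24): 51 + 24 = 75
  Event 3 (sale 14): sell min(14,75)=14. stock: 75 - 14 = 61. total_sold = 14
  Event 4 (adjust +3): 61 + 3 = 64
  Event 5 (sale 23): sell min(23,64)=23. stock: 64 - 23 = 41. total_sold = 37
  Event 6 (restock 8): 41 + 8 = 49
  Event 7 (sale 13): sell min(13,49)=13. stock: 49 - 13 = 36. total_sold = 50
  Event 8 (restock 11): 36 + 11 = 47
Final: stock = 47, total_sold = 50

Checking against threshold 9:
  After event 1: stock=51 > 9
  After event 2: stock=75 > 9
  After event 3: stock=61 > 9
  After event 4: stock=64 > 9
  After event 5: stock=41 > 9
  After event 6: stock=49 > 9
  After event 7: stock=36 > 9
  After event 8: stock=47 > 9
Alert events: []. Count = 0

Answer: 0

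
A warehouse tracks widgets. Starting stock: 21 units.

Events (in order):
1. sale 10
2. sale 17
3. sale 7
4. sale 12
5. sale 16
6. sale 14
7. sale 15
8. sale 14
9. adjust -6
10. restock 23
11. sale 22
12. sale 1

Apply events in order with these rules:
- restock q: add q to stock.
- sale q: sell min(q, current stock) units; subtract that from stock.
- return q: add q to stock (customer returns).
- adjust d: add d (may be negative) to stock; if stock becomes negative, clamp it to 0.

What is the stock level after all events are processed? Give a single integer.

Answer: 0

Derivation:
Processing events:
Start: stock = 21
  Event 1 (sale 10): sell min(10,21)=10. stock: 21 - 10 = 11. total_sold = 10
  Event 2 (sale 17): sell min(17,11)=11. stock: 11 - 11 = 0. total_sold = 21
  Event 3 (sale 7): sell min(7,0)=0. stock: 0 - 0 = 0. total_sold = 21
  Event 4 (sale 12): sell min(12,0)=0. stock: 0 - 0 = 0. total_sold = 21
  Event 5 (sale 16): sell min(16,0)=0. stock: 0 - 0 = 0. total_sold = 21
  Event 6 (sale 14): sell min(14,0)=0. stock: 0 - 0 = 0. total_sold = 21
  Event 7 (sale 15): sell min(15,0)=0. stock: 0 - 0 = 0. total_sold = 21
  Event 8 (sale 14): sell min(14,0)=0. stock: 0 - 0 = 0. total_sold = 21
  Event 9 (adjust -6): 0 + -6 = 0 (clamped to 0)
  Event 10 (restock 23): 0 + 23 = 23
  Event 11 (sale 22): sell min(22,23)=22. stock: 23 - 22 = 1. total_sold = 43
  Event 12 (sale 1): sell min(1,1)=1. stock: 1 - 1 = 0. total_sold = 44
Final: stock = 0, total_sold = 44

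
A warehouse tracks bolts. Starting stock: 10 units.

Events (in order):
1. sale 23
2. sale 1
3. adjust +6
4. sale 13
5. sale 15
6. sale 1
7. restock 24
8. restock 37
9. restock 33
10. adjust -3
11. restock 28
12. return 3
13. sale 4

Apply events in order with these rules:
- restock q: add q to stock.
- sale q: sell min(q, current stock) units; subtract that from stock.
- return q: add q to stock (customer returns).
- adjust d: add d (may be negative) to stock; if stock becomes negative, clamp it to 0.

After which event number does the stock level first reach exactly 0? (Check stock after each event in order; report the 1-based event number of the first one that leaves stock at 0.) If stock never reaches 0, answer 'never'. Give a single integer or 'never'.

Processing events:
Start: stock = 10
  Event 1 (sale 23): sell min(23,10)=10. stock: 10 - 10 = 0. total_sold = 10
  Event 2 (sale 1): sell min(1,0)=0. stock: 0 - 0 = 0. total_sold = 10
  Event 3 (adjust +6): 0 + 6 = 6
  Event 4 (sale 13): sell min(13,6)=6. stock: 6 - 6 = 0. total_sold = 16
  Event 5 (sale 15): sell min(15,0)=0. stock: 0 - 0 = 0. total_sold = 16
  Event 6 (sale 1): sell min(1,0)=0. stock: 0 - 0 = 0. total_sold = 16
  Event 7 (restock 24): 0 + 24 = 24
  Event 8 (restock 37): 24 + 37 = 61
  Event 9 (restock 33): 61 + 33 = 94
  Event 10 (adjust -3): 94 + -3 = 91
  Event 11 (restock 28): 91 + 28 = 119
  Event 12 (return 3): 119 + 3 = 122
  Event 13 (sale 4): sell min(4,122)=4. stock: 122 - 4 = 118. total_sold = 20
Final: stock = 118, total_sold = 20

First zero at event 1.

Answer: 1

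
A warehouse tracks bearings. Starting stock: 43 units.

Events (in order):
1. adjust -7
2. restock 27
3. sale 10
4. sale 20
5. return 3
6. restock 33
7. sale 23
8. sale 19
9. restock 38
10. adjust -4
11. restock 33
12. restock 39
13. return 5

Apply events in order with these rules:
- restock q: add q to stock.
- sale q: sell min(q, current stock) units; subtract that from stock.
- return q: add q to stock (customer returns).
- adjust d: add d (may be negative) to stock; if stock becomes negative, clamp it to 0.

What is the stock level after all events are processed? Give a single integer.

Processing events:
Start: stock = 43
  Event 1 (adjust -7): 43 + -7 = 36
  Event 2 (restock 27): 36 + 27 = 63
  Event 3 (sale 10): sell min(10,63)=10. stock: 63 - 10 = 53. total_sold = 10
  Event 4 (sale 20): sell min(20,53)=20. stock: 53 - 20 = 33. total_sold = 30
  Event 5 (return 3): 33 + 3 = 36
  Event 6 (restock 33): 36 + 33 = 69
  Event 7 (sale 23): sell min(23,69)=23. stock: 69 - 23 = 46. total_sold = 53
  Event 8 (sale 19): sell min(19,46)=19. stock: 46 - 19 = 27. total_sold = 72
  Event 9 (restock 38): 27 + 38 = 65
  Event 10 (adjust -4): 65 + -4 = 61
  Event 11 (restock 33): 61 + 33 = 94
  Event 12 (restock 39): 94 + 39 = 133
  Event 13 (return 5): 133 + 5 = 138
Final: stock = 138, total_sold = 72

Answer: 138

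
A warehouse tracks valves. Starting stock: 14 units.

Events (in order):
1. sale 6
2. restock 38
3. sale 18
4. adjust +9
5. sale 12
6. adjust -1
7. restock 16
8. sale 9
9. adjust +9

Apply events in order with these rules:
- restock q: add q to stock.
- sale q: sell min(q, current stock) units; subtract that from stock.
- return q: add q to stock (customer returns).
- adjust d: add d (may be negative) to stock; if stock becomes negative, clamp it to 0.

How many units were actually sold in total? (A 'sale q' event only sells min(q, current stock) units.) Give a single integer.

Answer: 45

Derivation:
Processing events:
Start: stock = 14
  Event 1 (sale 6): sell min(6,14)=6. stock: 14 - 6 = 8. total_sold = 6
  Event 2 (restock 38): 8 + 38 = 46
  Event 3 (sale 18): sell min(18,46)=18. stock: 46 - 18 = 28. total_sold = 24
  Event 4 (adjust +9): 28 + 9 = 37
  Event 5 (sale 12): sell min(12,37)=12. stock: 37 - 12 = 25. total_sold = 36
  Event 6 (adjust -1): 25 + -1 = 24
  Event 7 (restock 16): 24 + 16 = 40
  Event 8 (sale 9): sell min(9,40)=9. stock: 40 - 9 = 31. total_sold = 45
  Event 9 (adjust +9): 31 + 9 = 40
Final: stock = 40, total_sold = 45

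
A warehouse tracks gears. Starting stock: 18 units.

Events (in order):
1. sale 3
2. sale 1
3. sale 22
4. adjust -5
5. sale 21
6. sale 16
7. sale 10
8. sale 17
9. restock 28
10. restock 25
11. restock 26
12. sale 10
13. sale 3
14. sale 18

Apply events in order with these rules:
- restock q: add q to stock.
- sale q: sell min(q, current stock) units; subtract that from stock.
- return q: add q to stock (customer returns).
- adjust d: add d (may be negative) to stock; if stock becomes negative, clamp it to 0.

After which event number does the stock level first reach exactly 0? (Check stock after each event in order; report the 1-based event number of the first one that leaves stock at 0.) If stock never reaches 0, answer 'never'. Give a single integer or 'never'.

Processing events:
Start: stock = 18
  Event 1 (sale 3): sell min(3,18)=3. stock: 18 - 3 = 15. total_sold = 3
  Event 2 (sale 1): sell min(1,15)=1. stock: 15 - 1 = 14. total_sold = 4
  Event 3 (sale 22): sell min(22,14)=14. stock: 14 - 14 = 0. total_sold = 18
  Event 4 (adjust -5): 0 + -5 = 0 (clamped to 0)
  Event 5 (sale 21): sell min(21,0)=0. stock: 0 - 0 = 0. total_sold = 18
  Event 6 (sale 16): sell min(16,0)=0. stock: 0 - 0 = 0. total_sold = 18
  Event 7 (sale 10): sell min(10,0)=0. stock: 0 - 0 = 0. total_sold = 18
  Event 8 (sale 17): sell min(17,0)=0. stock: 0 - 0 = 0. total_sold = 18
  Event 9 (restock 28): 0 + 28 = 28
  Event 10 (restock 25): 28 + 25 = 53
  Event 11 (restock 26): 53 + 26 = 79
  Event 12 (sale 10): sell min(10,79)=10. stock: 79 - 10 = 69. total_sold = 28
  Event 13 (sale 3): sell min(3,69)=3. stock: 69 - 3 = 66. total_sold = 31
  Event 14 (sale 18): sell min(18,66)=18. stock: 66 - 18 = 48. total_sold = 49
Final: stock = 48, total_sold = 49

First zero at event 3.

Answer: 3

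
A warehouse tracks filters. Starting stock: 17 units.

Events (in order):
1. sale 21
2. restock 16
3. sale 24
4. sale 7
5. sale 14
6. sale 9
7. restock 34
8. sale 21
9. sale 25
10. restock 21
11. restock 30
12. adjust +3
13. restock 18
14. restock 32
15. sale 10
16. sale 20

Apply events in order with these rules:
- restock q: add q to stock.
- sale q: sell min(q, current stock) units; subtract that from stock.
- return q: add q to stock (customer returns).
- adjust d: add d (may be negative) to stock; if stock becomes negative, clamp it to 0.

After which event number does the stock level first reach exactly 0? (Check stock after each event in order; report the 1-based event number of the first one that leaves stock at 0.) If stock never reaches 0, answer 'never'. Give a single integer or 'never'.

Answer: 1

Derivation:
Processing events:
Start: stock = 17
  Event 1 (sale 21): sell min(21,17)=17. stock: 17 - 17 = 0. total_sold = 17
  Event 2 (restock 16): 0 + 16 = 16
  Event 3 (sale 24): sell min(24,16)=16. stock: 16 - 16 = 0. total_sold = 33
  Event 4 (sale 7): sell min(7,0)=0. stock: 0 - 0 = 0. total_sold = 33
  Event 5 (sale 14): sell min(14,0)=0. stock: 0 - 0 = 0. total_sold = 33
  Event 6 (sale 9): sell min(9,0)=0. stock: 0 - 0 = 0. total_sold = 33
  Event 7 (restock 34): 0 + 34 = 34
  Event 8 (sale 21): sell min(21,34)=21. stock: 34 - 21 = 13. total_sold = 54
  Event 9 (sale 25): sell min(25,13)=13. stock: 13 - 13 = 0. total_sold = 67
  Event 10 (restock 21): 0 + 21 = 21
  Event 11 (restock 30): 21 + 30 = 51
  Event 12 (adjust +3): 51 + 3 = 54
  Event 13 (restock 18): 54 + 18 = 72
  Event 14 (restock 32): 72 + 32 = 104
  Event 15 (sale 10): sell min(10,104)=10. stock: 104 - 10 = 94. total_sold = 77
  Event 16 (sale 20): sell min(20,94)=20. stock: 94 - 20 = 74. total_sold = 97
Final: stock = 74, total_sold = 97

First zero at event 1.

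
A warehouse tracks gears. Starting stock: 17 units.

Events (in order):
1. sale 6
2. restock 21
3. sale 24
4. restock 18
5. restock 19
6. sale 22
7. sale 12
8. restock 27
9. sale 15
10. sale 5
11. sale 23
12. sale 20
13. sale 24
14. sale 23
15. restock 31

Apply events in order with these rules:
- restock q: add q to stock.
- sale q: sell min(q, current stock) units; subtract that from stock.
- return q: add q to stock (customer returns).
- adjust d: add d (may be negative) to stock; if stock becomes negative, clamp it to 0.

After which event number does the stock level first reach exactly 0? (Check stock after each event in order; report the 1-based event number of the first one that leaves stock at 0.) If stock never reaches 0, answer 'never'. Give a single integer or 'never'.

Processing events:
Start: stock = 17
  Event 1 (sale 6): sell min(6,17)=6. stock: 17 - 6 = 11. total_sold = 6
  Event 2 (restock 21): 11 + 21 = 32
  Event 3 (sale 24): sell min(24,32)=24. stock: 32 - 24 = 8. total_sold = 30
  Event 4 (restock 18): 8 + 18 = 26
  Event 5 (restock 19): 26 + 19 = 45
  Event 6 (sale 22): sell min(22,45)=22. stock: 45 - 22 = 23. total_sold = 52
  Event 7 (sale 12): sell min(12,23)=12. stock: 23 - 12 = 11. total_sold = 64
  Event 8 (restock 27): 11 + 27 = 38
  Event 9 (sale 15): sell min(15,38)=15. stock: 38 - 15 = 23. total_sold = 79
  Event 10 (sale 5): sell min(5,23)=5. stock: 23 - 5 = 18. total_sold = 84
  Event 11 (sale 23): sell min(23,18)=18. stock: 18 - 18 = 0. total_sold = 102
  Event 12 (sale 20): sell min(20,0)=0. stock: 0 - 0 = 0. total_sold = 102
  Event 13 (sale 24): sell min(24,0)=0. stock: 0 - 0 = 0. total_sold = 102
  Event 14 (sale 23): sell min(23,0)=0. stock: 0 - 0 = 0. total_sold = 102
  Event 15 (restock 31): 0 + 31 = 31
Final: stock = 31, total_sold = 102

First zero at event 11.

Answer: 11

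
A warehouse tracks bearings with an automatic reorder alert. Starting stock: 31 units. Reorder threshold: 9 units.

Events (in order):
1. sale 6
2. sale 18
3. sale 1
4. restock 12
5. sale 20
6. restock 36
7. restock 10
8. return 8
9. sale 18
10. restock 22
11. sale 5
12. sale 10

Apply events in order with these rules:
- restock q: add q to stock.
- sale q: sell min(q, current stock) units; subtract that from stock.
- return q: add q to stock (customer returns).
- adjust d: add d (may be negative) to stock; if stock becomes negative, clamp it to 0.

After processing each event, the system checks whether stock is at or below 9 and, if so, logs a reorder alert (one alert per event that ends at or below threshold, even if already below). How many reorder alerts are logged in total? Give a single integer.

Answer: 3

Derivation:
Processing events:
Start: stock = 31
  Event 1 (sale 6): sell min(6,31)=6. stock: 31 - 6 = 25. total_sold = 6
  Event 2 (sale 18): sell min(18,25)=18. stock: 25 - 18 = 7. total_sold = 24
  Event 3 (sale 1): sell min(1,7)=1. stock: 7 - 1 = 6. total_sold = 25
  Event 4 (restock 12): 6 + 12 = 18
  Event 5 (sale 20): sell min(20,18)=18. stock: 18 - 18 = 0. total_sold = 43
  Event 6 (restock 36): 0 + 36 = 36
  Event 7 (restock 10): 36 + 10 = 46
  Event 8 (return 8): 46 + 8 = 54
  Event 9 (sale 18): sell min(18,54)=18. stock: 54 - 18 = 36. total_sold = 61
  Event 10 (restock 22): 36 + 22 = 58
  Event 11 (sale 5): sell min(5,58)=5. stock: 58 - 5 = 53. total_sold = 66
  Event 12 (sale 10): sell min(10,53)=10. stock: 53 - 10 = 43. total_sold = 76
Final: stock = 43, total_sold = 76

Checking against threshold 9:
  After event 1: stock=25 > 9
  After event 2: stock=7 <= 9 -> ALERT
  After event 3: stock=6 <= 9 -> ALERT
  After event 4: stock=18 > 9
  After event 5: stock=0 <= 9 -> ALERT
  After event 6: stock=36 > 9
  After event 7: stock=46 > 9
  After event 8: stock=54 > 9
  After event 9: stock=36 > 9
  After event 10: stock=58 > 9
  After event 11: stock=53 > 9
  After event 12: stock=43 > 9
Alert events: [2, 3, 5]. Count = 3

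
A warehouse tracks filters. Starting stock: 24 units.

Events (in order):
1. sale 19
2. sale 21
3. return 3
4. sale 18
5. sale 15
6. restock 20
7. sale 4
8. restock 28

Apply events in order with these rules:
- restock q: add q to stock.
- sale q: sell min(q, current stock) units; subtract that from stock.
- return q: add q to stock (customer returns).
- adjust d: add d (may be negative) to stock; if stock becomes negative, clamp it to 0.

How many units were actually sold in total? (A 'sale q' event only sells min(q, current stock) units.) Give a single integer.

Answer: 31

Derivation:
Processing events:
Start: stock = 24
  Event 1 (sale 19): sell min(19,24)=19. stock: 24 - 19 = 5. total_sold = 19
  Event 2 (sale 21): sell min(21,5)=5. stock: 5 - 5 = 0. total_sold = 24
  Event 3 (return 3): 0 + 3 = 3
  Event 4 (sale 18): sell min(18,3)=3. stock: 3 - 3 = 0. total_sold = 27
  Event 5 (sale 15): sell min(15,0)=0. stock: 0 - 0 = 0. total_sold = 27
  Event 6 (restock 20): 0 + 20 = 20
  Event 7 (sale 4): sell min(4,20)=4. stock: 20 - 4 = 16. total_sold = 31
  Event 8 (restock 28): 16 + 28 = 44
Final: stock = 44, total_sold = 31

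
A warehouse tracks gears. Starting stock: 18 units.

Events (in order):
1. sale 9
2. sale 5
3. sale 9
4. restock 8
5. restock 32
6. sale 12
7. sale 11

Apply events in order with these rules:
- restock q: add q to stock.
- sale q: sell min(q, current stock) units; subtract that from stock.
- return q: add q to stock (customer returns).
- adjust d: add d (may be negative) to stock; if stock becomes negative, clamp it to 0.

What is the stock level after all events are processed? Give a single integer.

Processing events:
Start: stock = 18
  Event 1 (sale 9): sell min(9,18)=9. stock: 18 - 9 = 9. total_sold = 9
  Event 2 (sale 5): sell min(5,9)=5. stock: 9 - 5 = 4. total_sold = 14
  Event 3 (sale 9): sell min(9,4)=4. stock: 4 - 4 = 0. total_sold = 18
  Event 4 (restock 8): 0 + 8 = 8
  Event 5 (restock 32): 8 + 32 = 40
  Event 6 (sale 12): sell min(12,40)=12. stock: 40 - 12 = 28. total_sold = 30
  Event 7 (sale 11): sell min(11,28)=11. stock: 28 - 11 = 17. total_sold = 41
Final: stock = 17, total_sold = 41

Answer: 17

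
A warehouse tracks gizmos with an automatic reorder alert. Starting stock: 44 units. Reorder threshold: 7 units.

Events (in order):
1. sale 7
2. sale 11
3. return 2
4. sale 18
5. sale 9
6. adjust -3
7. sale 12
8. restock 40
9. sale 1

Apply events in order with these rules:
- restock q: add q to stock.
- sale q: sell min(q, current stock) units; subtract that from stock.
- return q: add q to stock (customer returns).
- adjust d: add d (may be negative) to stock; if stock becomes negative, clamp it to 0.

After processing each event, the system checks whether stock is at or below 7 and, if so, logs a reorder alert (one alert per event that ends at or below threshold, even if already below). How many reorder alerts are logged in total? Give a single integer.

Answer: 3

Derivation:
Processing events:
Start: stock = 44
  Event 1 (sale 7): sell min(7,44)=7. stock: 44 - 7 = 37. total_sold = 7
  Event 2 (sale 11): sell min(11,37)=11. stock: 37 - 11 = 26. total_sold = 18
  Event 3 (return 2): 26 + 2 = 28
  Event 4 (sale 18): sell min(18,28)=18. stock: 28 - 18 = 10. total_sold = 36
  Event 5 (sale 9): sell min(9,10)=9. stock: 10 - 9 = 1. total_sold = 45
  Event 6 (adjust -3): 1 + -3 = 0 (clamped to 0)
  Event 7 (sale 12): sell min(12,0)=0. stock: 0 - 0 = 0. total_sold = 45
  Event 8 (restock 40): 0 + 40 = 40
  Event 9 (sale 1): sell min(1,40)=1. stock: 40 - 1 = 39. total_sold = 46
Final: stock = 39, total_sold = 46

Checking against threshold 7:
  After event 1: stock=37 > 7
  After event 2: stock=26 > 7
  After event 3: stock=28 > 7
  After event 4: stock=10 > 7
  After event 5: stock=1 <= 7 -> ALERT
  After event 6: stock=0 <= 7 -> ALERT
  After event 7: stock=0 <= 7 -> ALERT
  After event 8: stock=40 > 7
  After event 9: stock=39 > 7
Alert events: [5, 6, 7]. Count = 3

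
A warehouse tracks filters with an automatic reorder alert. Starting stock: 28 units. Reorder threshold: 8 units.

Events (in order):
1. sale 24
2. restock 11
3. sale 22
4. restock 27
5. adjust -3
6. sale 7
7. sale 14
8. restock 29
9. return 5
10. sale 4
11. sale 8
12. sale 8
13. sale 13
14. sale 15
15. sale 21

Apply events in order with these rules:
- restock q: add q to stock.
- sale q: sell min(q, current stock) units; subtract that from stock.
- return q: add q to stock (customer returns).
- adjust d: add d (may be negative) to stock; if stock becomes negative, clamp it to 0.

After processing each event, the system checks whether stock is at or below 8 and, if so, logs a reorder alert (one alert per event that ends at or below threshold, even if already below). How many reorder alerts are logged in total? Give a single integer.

Answer: 6

Derivation:
Processing events:
Start: stock = 28
  Event 1 (sale 24): sell min(24,28)=24. stock: 28 - 24 = 4. total_sold = 24
  Event 2 (restock 11): 4 + 11 = 15
  Event 3 (sale 22): sell min(22,15)=15. stock: 15 - 15 = 0. total_sold = 39
  Event 4 (restock 27): 0 + 27 = 27
  Event 5 (adjust -3): 27 + -3 = 24
  Event 6 (sale 7): sell min(7,24)=7. stock: 24 - 7 = 17. total_sold = 46
  Event 7 (sale 14): sell min(14,17)=14. stock: 17 - 14 = 3. total_sold = 60
  Event 8 (restock 29): 3 + 29 = 32
  Event 9 (return 5): 32 + 5 = 37
  Event 10 (sale 4): sell min(4,37)=4. stock: 37 - 4 = 33. total_sold = 64
  Event 11 (sale 8): sell min(8,33)=8. stock: 33 - 8 = 25. total_sold = 72
  Event 12 (sale 8): sell min(8,25)=8. stock: 25 - 8 = 17. total_sold = 80
  Event 13 (sale 13): sell min(13,17)=13. stock: 17 - 13 = 4. total_sold = 93
  Event 14 (sale 15): sell min(15,4)=4. stock: 4 - 4 = 0. total_sold = 97
  Event 15 (sale 21): sell min(21,0)=0. stock: 0 - 0 = 0. total_sold = 97
Final: stock = 0, total_sold = 97

Checking against threshold 8:
  After event 1: stock=4 <= 8 -> ALERT
  After event 2: stock=15 > 8
  After event 3: stock=0 <= 8 -> ALERT
  After event 4: stock=27 > 8
  After event 5: stock=24 > 8
  After event 6: stock=17 > 8
  After event 7: stock=3 <= 8 -> ALERT
  After event 8: stock=32 > 8
  After event 9: stock=37 > 8
  After event 10: stock=33 > 8
  After event 11: stock=25 > 8
  After event 12: stock=17 > 8
  After event 13: stock=4 <= 8 -> ALERT
  After event 14: stock=0 <= 8 -> ALERT
  After event 15: stock=0 <= 8 -> ALERT
Alert events: [1, 3, 7, 13, 14, 15]. Count = 6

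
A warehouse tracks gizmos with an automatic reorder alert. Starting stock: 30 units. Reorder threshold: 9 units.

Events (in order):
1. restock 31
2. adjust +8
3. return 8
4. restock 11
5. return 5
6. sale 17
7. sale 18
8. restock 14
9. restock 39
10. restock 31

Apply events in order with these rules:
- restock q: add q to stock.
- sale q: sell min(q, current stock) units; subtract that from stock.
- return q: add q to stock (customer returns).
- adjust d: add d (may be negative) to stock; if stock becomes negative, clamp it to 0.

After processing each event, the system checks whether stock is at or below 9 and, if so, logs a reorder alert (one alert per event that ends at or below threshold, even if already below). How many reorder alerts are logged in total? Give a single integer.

Processing events:
Start: stock = 30
  Event 1 (restock 31): 30 + 31 = 61
  Event 2 (adjust +8): 61 + 8 = 69
  Event 3 (return 8): 69 + 8 = 77
  Event 4 (restock 11): 77 + 11 = 88
  Event 5 (return 5): 88 + 5 = 93
  Event 6 (sale 17): sell min(17,93)=17. stock: 93 - 17 = 76. total_sold = 17
  Event 7 (sale 18): sell min(18,76)=18. stock: 76 - 18 = 58. total_sold = 35
  Event 8 (restock 14): 58 + 14 = 72
  Event 9 (restock 39): 72 + 39 = 111
  Event 10 (restock 31): 111 + 31 = 142
Final: stock = 142, total_sold = 35

Checking against threshold 9:
  After event 1: stock=61 > 9
  After event 2: stock=69 > 9
  After event 3: stock=77 > 9
  After event 4: stock=88 > 9
  After event 5: stock=93 > 9
  After event 6: stock=76 > 9
  After event 7: stock=58 > 9
  After event 8: stock=72 > 9
  After event 9: stock=111 > 9
  After event 10: stock=142 > 9
Alert events: []. Count = 0

Answer: 0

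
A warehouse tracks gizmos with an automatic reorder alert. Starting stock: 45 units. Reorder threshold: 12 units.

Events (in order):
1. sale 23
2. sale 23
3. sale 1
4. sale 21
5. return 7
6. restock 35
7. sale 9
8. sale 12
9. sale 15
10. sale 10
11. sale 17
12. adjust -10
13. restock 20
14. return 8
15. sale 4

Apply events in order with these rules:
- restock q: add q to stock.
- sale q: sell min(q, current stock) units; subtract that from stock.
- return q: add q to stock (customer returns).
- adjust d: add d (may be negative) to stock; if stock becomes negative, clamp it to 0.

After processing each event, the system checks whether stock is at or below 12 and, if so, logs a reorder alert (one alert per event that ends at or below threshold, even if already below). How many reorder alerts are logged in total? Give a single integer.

Answer: 8

Derivation:
Processing events:
Start: stock = 45
  Event 1 (sale 23): sell min(23,45)=23. stock: 45 - 23 = 22. total_sold = 23
  Event 2 (sale 23): sell min(23,22)=22. stock: 22 - 22 = 0. total_sold = 45
  Event 3 (sale 1): sell min(1,0)=0. stock: 0 - 0 = 0. total_sold = 45
  Event 4 (sale 21): sell min(21,0)=0. stock: 0 - 0 = 0. total_sold = 45
  Event 5 (return 7): 0 + 7 = 7
  Event 6 (restock 35): 7 + 35 = 42
  Event 7 (sale 9): sell min(9,42)=9. stock: 42 - 9 = 33. total_sold = 54
  Event 8 (sale 12): sell min(12,33)=12. stock: 33 - 12 = 21. total_sold = 66
  Event 9 (sale 15): sell min(15,21)=15. stock: 21 - 15 = 6. total_sold = 81
  Event 10 (sale 10): sell min(10,6)=6. stock: 6 - 6 = 0. total_sold = 87
  Event 11 (sale 17): sell min(17,0)=0. stock: 0 - 0 = 0. total_sold = 87
  Event 12 (adjust -10): 0 + -10 = 0 (clamped to 0)
  Event 13 (restock 20): 0 + 20 = 20
  Event 14 (return 8): 20 + 8 = 28
  Event 15 (sale 4): sell min(4,28)=4. stock: 28 - 4 = 24. total_sold = 91
Final: stock = 24, total_sold = 91

Checking against threshold 12:
  After event 1: stock=22 > 12
  After event 2: stock=0 <= 12 -> ALERT
  After event 3: stock=0 <= 12 -> ALERT
  After event 4: stock=0 <= 12 -> ALERT
  After event 5: stock=7 <= 12 -> ALERT
  After event 6: stock=42 > 12
  After event 7: stock=33 > 12
  After event 8: stock=21 > 12
  After event 9: stock=6 <= 12 -> ALERT
  After event 10: stock=0 <= 12 -> ALERT
  After event 11: stock=0 <= 12 -> ALERT
  After event 12: stock=0 <= 12 -> ALERT
  After event 13: stock=20 > 12
  After event 14: stock=28 > 12
  After event 15: stock=24 > 12
Alert events: [2, 3, 4, 5, 9, 10, 11, 12]. Count = 8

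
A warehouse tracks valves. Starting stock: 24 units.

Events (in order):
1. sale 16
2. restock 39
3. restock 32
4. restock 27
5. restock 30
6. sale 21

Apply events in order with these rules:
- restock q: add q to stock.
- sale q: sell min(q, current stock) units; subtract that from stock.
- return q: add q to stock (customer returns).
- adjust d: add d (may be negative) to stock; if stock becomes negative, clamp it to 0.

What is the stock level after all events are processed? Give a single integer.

Answer: 115

Derivation:
Processing events:
Start: stock = 24
  Event 1 (sale 16): sell min(16,24)=16. stock: 24 - 16 = 8. total_sold = 16
  Event 2 (restock 39): 8 + 39 = 47
  Event 3 (restock 32): 47 + 32 = 79
  Event 4 (restock 27): 79 + 27 = 106
  Event 5 (restock 30): 106 + 30 = 136
  Event 6 (sale 21): sell min(21,136)=21. stock: 136 - 21 = 115. total_sold = 37
Final: stock = 115, total_sold = 37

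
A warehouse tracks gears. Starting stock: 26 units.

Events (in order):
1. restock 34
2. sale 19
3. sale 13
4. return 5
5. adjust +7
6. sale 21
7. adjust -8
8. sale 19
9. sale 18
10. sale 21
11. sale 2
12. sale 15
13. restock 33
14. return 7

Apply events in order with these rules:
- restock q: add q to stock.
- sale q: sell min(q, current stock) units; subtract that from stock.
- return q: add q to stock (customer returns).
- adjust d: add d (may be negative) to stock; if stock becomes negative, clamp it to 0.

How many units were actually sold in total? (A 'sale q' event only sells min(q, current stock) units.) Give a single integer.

Answer: 64

Derivation:
Processing events:
Start: stock = 26
  Event 1 (restock 34): 26 + 34 = 60
  Event 2 (sale 19): sell min(19,60)=19. stock: 60 - 19 = 41. total_sold = 19
  Event 3 (sale 13): sell min(13,41)=13. stock: 41 - 13 = 28. total_sold = 32
  Event 4 (return 5): 28 + 5 = 33
  Event 5 (adjust +7): 33 + 7 = 40
  Event 6 (sale 21): sell min(21,40)=21. stock: 40 - 21 = 19. total_sold = 53
  Event 7 (adjust -8): 19 + -8 = 11
  Event 8 (sale 19): sell min(19,11)=11. stock: 11 - 11 = 0. total_sold = 64
  Event 9 (sale 18): sell min(18,0)=0. stock: 0 - 0 = 0. total_sold = 64
  Event 10 (sale 21): sell min(21,0)=0. stock: 0 - 0 = 0. total_sold = 64
  Event 11 (sale 2): sell min(2,0)=0. stock: 0 - 0 = 0. total_sold = 64
  Event 12 (sale 15): sell min(15,0)=0. stock: 0 - 0 = 0. total_sold = 64
  Event 13 (restock 33): 0 + 33 = 33
  Event 14 (return 7): 33 + 7 = 40
Final: stock = 40, total_sold = 64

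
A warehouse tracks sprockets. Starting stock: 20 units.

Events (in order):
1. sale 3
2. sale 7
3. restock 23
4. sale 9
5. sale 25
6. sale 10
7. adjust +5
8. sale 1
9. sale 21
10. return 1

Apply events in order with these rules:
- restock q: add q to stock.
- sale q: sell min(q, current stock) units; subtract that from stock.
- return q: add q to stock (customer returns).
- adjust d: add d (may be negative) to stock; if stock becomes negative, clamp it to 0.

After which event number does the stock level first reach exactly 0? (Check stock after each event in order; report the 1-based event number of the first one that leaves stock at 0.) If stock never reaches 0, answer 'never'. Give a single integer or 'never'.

Processing events:
Start: stock = 20
  Event 1 (sale 3): sell min(3,20)=3. stock: 20 - 3 = 17. total_sold = 3
  Event 2 (sale 7): sell min(7,17)=7. stock: 17 - 7 = 10. total_sold = 10
  Event 3 (restock 23): 10 + 23 = 33
  Event 4 (sale 9): sell min(9,33)=9. stock: 33 - 9 = 24. total_sold = 19
  Event 5 (sale 25): sell min(25,24)=24. stock: 24 - 24 = 0. total_sold = 43
  Event 6 (sale 10): sell min(10,0)=0. stock: 0 - 0 = 0. total_sold = 43
  Event 7 (adjust +5): 0 + 5 = 5
  Event 8 (sale 1): sell min(1,5)=1. stock: 5 - 1 = 4. total_sold = 44
  Event 9 (sale 21): sell min(21,4)=4. stock: 4 - 4 = 0. total_sold = 48
  Event 10 (return 1): 0 + 1 = 1
Final: stock = 1, total_sold = 48

First zero at event 5.

Answer: 5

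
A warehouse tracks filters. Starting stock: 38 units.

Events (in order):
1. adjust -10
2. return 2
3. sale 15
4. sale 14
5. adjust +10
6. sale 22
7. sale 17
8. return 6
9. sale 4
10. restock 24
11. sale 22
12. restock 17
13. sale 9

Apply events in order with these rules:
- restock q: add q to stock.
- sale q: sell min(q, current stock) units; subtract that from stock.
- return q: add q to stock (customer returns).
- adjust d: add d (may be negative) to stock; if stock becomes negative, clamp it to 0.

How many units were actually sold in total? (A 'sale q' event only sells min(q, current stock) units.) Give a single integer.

Answer: 75

Derivation:
Processing events:
Start: stock = 38
  Event 1 (adjust -10): 38 + -10 = 28
  Event 2 (return 2): 28 + 2 = 30
  Event 3 (sale 15): sell min(15,30)=15. stock: 30 - 15 = 15. total_sold = 15
  Event 4 (sale 14): sell min(14,15)=14. stock: 15 - 14 = 1. total_sold = 29
  Event 5 (adjust +10): 1 + 10 = 11
  Event 6 (sale 22): sell min(22,11)=11. stock: 11 - 11 = 0. total_sold = 40
  Event 7 (sale 17): sell min(17,0)=0. stock: 0 - 0 = 0. total_sold = 40
  Event 8 (return 6): 0 + 6 = 6
  Event 9 (sale 4): sell min(4,6)=4. stock: 6 - 4 = 2. total_sold = 44
  Event 10 (restock 24): 2 + 24 = 26
  Event 11 (sale 22): sell min(22,26)=22. stock: 26 - 22 = 4. total_sold = 66
  Event 12 (restock 17): 4 + 17 = 21
  Event 13 (sale 9): sell min(9,21)=9. stock: 21 - 9 = 12. total_sold = 75
Final: stock = 12, total_sold = 75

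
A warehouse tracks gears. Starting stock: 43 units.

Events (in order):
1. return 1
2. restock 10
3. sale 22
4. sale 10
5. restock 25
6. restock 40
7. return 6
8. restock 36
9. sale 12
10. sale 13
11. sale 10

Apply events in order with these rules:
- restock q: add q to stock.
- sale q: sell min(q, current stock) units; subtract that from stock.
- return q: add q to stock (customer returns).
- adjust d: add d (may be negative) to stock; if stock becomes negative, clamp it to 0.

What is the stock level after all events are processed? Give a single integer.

Processing events:
Start: stock = 43
  Event 1 (return 1): 43 + 1 = 44
  Event 2 (restock 10): 44 + 10 = 54
  Event 3 (sale 22): sell min(22,54)=22. stock: 54 - 22 = 32. total_sold = 22
  Event 4 (sale 10): sell min(10,32)=10. stock: 32 - 10 = 22. total_sold = 32
  Event 5 (restock 25): 22 + 25 = 47
  Event 6 (restock 40): 47 + 40 = 87
  Event 7 (return 6): 87 + 6 = 93
  Event 8 (restock 36): 93 + 36 = 129
  Event 9 (sale 12): sell min(12,129)=12. stock: 129 - 12 = 117. total_sold = 44
  Event 10 (sale 13): sell min(13,117)=13. stock: 117 - 13 = 104. total_sold = 57
  Event 11 (sale 10): sell min(10,104)=10. stock: 104 - 10 = 94. total_sold = 67
Final: stock = 94, total_sold = 67

Answer: 94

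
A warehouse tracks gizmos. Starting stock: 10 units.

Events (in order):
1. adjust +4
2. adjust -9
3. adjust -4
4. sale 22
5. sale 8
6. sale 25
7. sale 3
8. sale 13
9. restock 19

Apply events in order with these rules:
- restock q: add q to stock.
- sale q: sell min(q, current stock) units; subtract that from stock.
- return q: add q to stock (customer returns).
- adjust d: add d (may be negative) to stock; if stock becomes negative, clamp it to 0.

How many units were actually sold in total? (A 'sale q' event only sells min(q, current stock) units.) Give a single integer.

Answer: 1

Derivation:
Processing events:
Start: stock = 10
  Event 1 (adjust +4): 10 + 4 = 14
  Event 2 (adjust -9): 14 + -9 = 5
  Event 3 (adjust -4): 5 + -4 = 1
  Event 4 (sale 22): sell min(22,1)=1. stock: 1 - 1 = 0. total_sold = 1
  Event 5 (sale 8): sell min(8,0)=0. stock: 0 - 0 = 0. total_sold = 1
  Event 6 (sale 25): sell min(25,0)=0. stock: 0 - 0 = 0. total_sold = 1
  Event 7 (sale 3): sell min(3,0)=0. stock: 0 - 0 = 0. total_sold = 1
  Event 8 (sale 13): sell min(13,0)=0. stock: 0 - 0 = 0. total_sold = 1
  Event 9 (restock 19): 0 + 19 = 19
Final: stock = 19, total_sold = 1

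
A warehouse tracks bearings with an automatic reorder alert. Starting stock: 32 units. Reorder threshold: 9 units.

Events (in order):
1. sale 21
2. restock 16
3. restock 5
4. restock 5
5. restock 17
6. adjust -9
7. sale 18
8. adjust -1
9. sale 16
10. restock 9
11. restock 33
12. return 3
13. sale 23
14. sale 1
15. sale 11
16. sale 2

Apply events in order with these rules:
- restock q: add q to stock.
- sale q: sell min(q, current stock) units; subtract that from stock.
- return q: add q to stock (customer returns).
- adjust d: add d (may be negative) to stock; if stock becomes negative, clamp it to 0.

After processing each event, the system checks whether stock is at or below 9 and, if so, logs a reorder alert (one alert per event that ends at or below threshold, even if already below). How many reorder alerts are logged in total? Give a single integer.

Answer: 0

Derivation:
Processing events:
Start: stock = 32
  Event 1 (sale 21): sell min(21,32)=21. stock: 32 - 21 = 11. total_sold = 21
  Event 2 (restock 16): 11 + 16 = 27
  Event 3 (restock 5): 27 + 5 = 32
  Event 4 (restock 5): 32 + 5 = 37
  Event 5 (restock 17): 37 + 17 = 54
  Event 6 (adjust -9): 54 + -9 = 45
  Event 7 (sale 18): sell min(18,45)=18. stock: 45 - 18 = 27. total_sold = 39
  Event 8 (adjust -1): 27 + -1 = 26
  Event 9 (sale 16): sell min(16,26)=16. stock: 26 - 16 = 10. total_sold = 55
  Event 10 (restock 9): 10 + 9 = 19
  Event 11 (restock 33): 19 + 33 = 52
  Event 12 (return 3): 52 + 3 = 55
  Event 13 (sale 23): sell min(23,55)=23. stock: 55 - 23 = 32. total_sold = 78
  Event 14 (sale 1): sell min(1,32)=1. stock: 32 - 1 = 31. total_sold = 79
  Event 15 (sale 11): sell min(11,31)=11. stock: 31 - 11 = 20. total_sold = 90
  Event 16 (sale 2): sell min(2,20)=2. stock: 20 - 2 = 18. total_sold = 92
Final: stock = 18, total_sold = 92

Checking against threshold 9:
  After event 1: stock=11 > 9
  After event 2: stock=27 > 9
  After event 3: stock=32 > 9
  After event 4: stock=37 > 9
  After event 5: stock=54 > 9
  After event 6: stock=45 > 9
  After event 7: stock=27 > 9
  After event 8: stock=26 > 9
  After event 9: stock=10 > 9
  After event 10: stock=19 > 9
  After event 11: stock=52 > 9
  After event 12: stock=55 > 9
  After event 13: stock=32 > 9
  After event 14: stock=31 > 9
  After event 15: stock=20 > 9
  After event 16: stock=18 > 9
Alert events: []. Count = 0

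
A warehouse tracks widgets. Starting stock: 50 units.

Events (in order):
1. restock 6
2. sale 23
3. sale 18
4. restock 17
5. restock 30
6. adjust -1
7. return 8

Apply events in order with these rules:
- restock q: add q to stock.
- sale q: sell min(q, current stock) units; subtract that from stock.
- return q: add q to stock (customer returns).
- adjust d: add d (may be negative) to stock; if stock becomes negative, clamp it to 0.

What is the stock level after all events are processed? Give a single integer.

Answer: 69

Derivation:
Processing events:
Start: stock = 50
  Event 1 (restock 6): 50 + 6 = 56
  Event 2 (sale 23): sell min(23,56)=23. stock: 56 - 23 = 33. total_sold = 23
  Event 3 (sale 18): sell min(18,33)=18. stock: 33 - 18 = 15. total_sold = 41
  Event 4 (restock 17): 15 + 17 = 32
  Event 5 (restock 30): 32 + 30 = 62
  Event 6 (adjust -1): 62 + -1 = 61
  Event 7 (return 8): 61 + 8 = 69
Final: stock = 69, total_sold = 41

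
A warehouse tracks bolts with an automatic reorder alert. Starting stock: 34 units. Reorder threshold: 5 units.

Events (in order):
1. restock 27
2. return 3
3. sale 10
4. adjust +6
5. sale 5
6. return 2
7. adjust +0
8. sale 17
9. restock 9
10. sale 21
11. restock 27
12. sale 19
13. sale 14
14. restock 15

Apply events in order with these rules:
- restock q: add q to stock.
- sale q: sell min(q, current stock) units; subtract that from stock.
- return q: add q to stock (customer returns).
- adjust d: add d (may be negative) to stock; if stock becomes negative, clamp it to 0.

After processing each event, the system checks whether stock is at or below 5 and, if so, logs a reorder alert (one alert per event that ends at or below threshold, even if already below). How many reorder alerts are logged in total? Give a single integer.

Processing events:
Start: stock = 34
  Event 1 (restock 27): 34 + 27 = 61
  Event 2 (return 3): 61 + 3 = 64
  Event 3 (sale 10): sell min(10,64)=10. stock: 64 - 10 = 54. total_sold = 10
  Event 4 (adjust +6): 54 + 6 = 60
  Event 5 (sale 5): sell min(5,60)=5. stock: 60 - 5 = 55. total_sold = 15
  Event 6 (return 2): 55 + 2 = 57
  Event 7 (adjust +0): 57 + 0 = 57
  Event 8 (sale 17): sell min(17,57)=17. stock: 57 - 17 = 40. total_sold = 32
  Event 9 (restock 9): 40 + 9 = 49
  Event 10 (sale 21): sell min(21,49)=21. stock: 49 - 21 = 28. total_sold = 53
  Event 11 (restock 27): 28 + 27 = 55
  Event 12 (sale 19): sell min(19,55)=19. stock: 55 - 19 = 36. total_sold = 72
  Event 13 (sale 14): sell min(14,36)=14. stock: 36 - 14 = 22. total_sold = 86
  Event 14 (restock 15): 22 + 15 = 37
Final: stock = 37, total_sold = 86

Checking against threshold 5:
  After event 1: stock=61 > 5
  After event 2: stock=64 > 5
  After event 3: stock=54 > 5
  After event 4: stock=60 > 5
  After event 5: stock=55 > 5
  After event 6: stock=57 > 5
  After event 7: stock=57 > 5
  After event 8: stock=40 > 5
  After event 9: stock=49 > 5
  After event 10: stock=28 > 5
  After event 11: stock=55 > 5
  After event 12: stock=36 > 5
  After event 13: stock=22 > 5
  After event 14: stock=37 > 5
Alert events: []. Count = 0

Answer: 0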